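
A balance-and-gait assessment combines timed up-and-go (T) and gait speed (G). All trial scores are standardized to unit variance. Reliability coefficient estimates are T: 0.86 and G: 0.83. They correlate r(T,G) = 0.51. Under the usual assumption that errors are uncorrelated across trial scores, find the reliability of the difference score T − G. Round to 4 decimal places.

Var(T−G) = 1 + 1 − 2·0.51 = 2 − 1.02 = 0.98.
Because errors are independent across components, Cov(Tᵢ,Tⱼ) = Cov(Xᵢ,Xⱼ); the off-diagonal part of the true-score variance is the same as above.
True-score variance = [0.86 + 0.83] − 1.02 = 1.69 − 1.02 = 0.67.
Reliability = 0.67 / 0.98 = 0.6837.

0.6837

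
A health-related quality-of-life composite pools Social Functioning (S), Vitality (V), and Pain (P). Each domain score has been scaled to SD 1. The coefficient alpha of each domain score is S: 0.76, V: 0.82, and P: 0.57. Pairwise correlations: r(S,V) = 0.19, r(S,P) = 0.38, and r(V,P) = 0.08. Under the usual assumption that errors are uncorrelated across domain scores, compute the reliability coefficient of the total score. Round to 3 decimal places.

0.802

Var(S+V+P) = 3 + 2·[0.19 + 0.38 + 0.08] = 3 + 1.3 = 4.3.
Under uncorrelated errors the observed covariances equal the true-score covariances, so only the own-variance terms attenuate.
True-score variance = [0.76 + 0.82 + 0.57] + 1.3 = 2.15 + 1.3 = 3.45.
Reliability = 3.45 / 4.3 = 0.802.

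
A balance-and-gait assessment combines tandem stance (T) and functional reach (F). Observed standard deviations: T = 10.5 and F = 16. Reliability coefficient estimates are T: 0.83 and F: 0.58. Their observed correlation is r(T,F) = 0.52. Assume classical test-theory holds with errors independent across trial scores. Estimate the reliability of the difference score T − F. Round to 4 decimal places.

Var(T−F) = 10.5² + 16² − 2·10.5·16·0.52 = 366.25 − 174.72 = 191.53.
Because errors are independent across components, Cov(Tᵢ,Tⱼ) = Cov(Xᵢ,Xⱼ); the off-diagonal part of the true-score variance is the same as above.
True-score variance = [10.5²·0.83 + 16²·0.58] − 174.72 = 239.987 − 174.72 = 65.2675.
Reliability = 65.2675 / 191.53 = 0.3408.

0.3408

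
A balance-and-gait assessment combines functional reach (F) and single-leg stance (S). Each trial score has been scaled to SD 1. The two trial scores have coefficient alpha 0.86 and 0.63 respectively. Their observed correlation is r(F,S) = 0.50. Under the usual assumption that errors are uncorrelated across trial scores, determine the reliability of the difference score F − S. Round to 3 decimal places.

0.490

Var(F−S) = 1 + 1 − 2·0.50 = 2 − 1 = 1.
Under uncorrelated errors the observed covariances equal the true-score covariances, so only the own-variance terms attenuate.
True-score variance = [0.86 + 0.63] − 1 = 1.49 − 1 = 0.49.
Reliability = 0.49 / 1 = 0.490.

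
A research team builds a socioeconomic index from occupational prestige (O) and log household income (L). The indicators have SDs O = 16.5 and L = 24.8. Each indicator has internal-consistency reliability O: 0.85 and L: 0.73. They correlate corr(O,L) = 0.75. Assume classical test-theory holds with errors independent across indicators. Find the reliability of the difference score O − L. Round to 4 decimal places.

Var(O−L) = 16.5² + 24.8² − 2·16.5·24.8·0.75 = 887.29 − 613.8 = 273.49.
With uncorrelated errors the cross-covariances are all true-score covariance, so they carry over unchanged; only the diagonal terms shrink to ρᵢσᵢ².
True-score variance = [16.5²·0.85 + 24.8²·0.73] − 613.8 = 680.392 − 613.8 = 66.5917.
Reliability = 66.5917 / 273.49 = 0.2435.

0.2435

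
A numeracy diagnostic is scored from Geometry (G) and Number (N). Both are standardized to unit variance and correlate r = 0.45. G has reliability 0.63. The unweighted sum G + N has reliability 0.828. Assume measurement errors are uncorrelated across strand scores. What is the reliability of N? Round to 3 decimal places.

0.871

Var(G+N) = 2 + 2·0.45 = 2.900.
True-score variance = ρ_G + ρ_N + 2·0.45, so 0.828 = (0.63 + ρ_N + 0.90) / 2.900.
ρ_N = 0.828·2.900 − 0.63 − 0.90 = 0.871.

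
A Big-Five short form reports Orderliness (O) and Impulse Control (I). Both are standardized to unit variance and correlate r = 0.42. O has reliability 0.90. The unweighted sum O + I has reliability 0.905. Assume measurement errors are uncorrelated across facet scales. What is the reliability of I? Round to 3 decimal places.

Var(O+I) = 2 + 2·0.42 = 2.840.
True-score variance = ρ_O + ρ_I + 2·0.42, so 0.905 = (0.90 + ρ_I + 0.84) / 2.840.
ρ_I = 0.905·2.840 − 0.90 − 0.84 = 0.830.

0.830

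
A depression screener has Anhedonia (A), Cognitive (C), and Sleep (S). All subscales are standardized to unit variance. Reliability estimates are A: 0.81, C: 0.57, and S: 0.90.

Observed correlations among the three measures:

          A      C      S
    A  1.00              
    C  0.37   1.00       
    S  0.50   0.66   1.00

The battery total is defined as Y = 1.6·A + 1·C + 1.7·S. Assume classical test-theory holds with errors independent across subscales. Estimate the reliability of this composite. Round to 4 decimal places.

Var(Y) = 1.6² + 1 + 1.7² + 2·[1.6·0.37 + 2.72·0.50 + 1.7·0.66] = 6.45 + 6.148 = 12.598.
Under uncorrelated errors the observed covariances equal the true-score covariances, so only the own-variance terms attenuate.
True-score variance = [1.6²·0.81 + 0.57 + 1.7²·0.90] + 6.148 = 5.2446 + 6.148 = 11.3926.
Reliability = 11.3926 / 12.598 = 0.9043.

0.9043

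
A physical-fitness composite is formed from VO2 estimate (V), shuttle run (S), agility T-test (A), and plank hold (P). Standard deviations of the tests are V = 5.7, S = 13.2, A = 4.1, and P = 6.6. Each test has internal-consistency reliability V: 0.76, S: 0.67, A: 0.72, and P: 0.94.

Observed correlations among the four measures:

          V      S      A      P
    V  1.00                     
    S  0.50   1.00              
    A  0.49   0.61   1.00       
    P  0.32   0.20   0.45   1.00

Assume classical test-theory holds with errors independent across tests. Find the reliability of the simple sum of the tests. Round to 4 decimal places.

0.8589

Var(V+S+A+P) = 5.7² + 13.2² + 4.1² + 6.6² + 2·[5.7·13.2·0.50 + 5.7·4.1·0.49 + 5.7·6.6·0.32 + 13.2·4.1·0.61 + 13.2·6.6·0.20 + 4.1·6.6·0.45] = 267.1 + 247.448 = 514.548.
Because errors are independent across components, Cov(Tᵢ,Tⱼ) = Cov(Xᵢ,Xⱼ); the off-diagonal part of the true-score variance is the same as above.
True-score variance = [5.7²·0.76 + 13.2²·0.67 + 4.1²·0.72 + 6.6²·0.94] + 247.448 = 194.483 + 247.448 = 441.931.
Reliability = 441.931 / 514.548 = 0.8589.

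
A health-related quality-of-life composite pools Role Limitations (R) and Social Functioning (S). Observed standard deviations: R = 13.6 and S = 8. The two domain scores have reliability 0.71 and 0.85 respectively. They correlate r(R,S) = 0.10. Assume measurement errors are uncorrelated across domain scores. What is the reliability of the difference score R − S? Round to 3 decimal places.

Var(R−S) = 13.6² + 8² − 2·13.6·8·0.10 = 248.96 − 21.76 = 227.2.
With uncorrelated errors the cross-covariances are all true-score covariance, so they carry over unchanged; only the diagonal terms shrink to ρᵢσᵢ².
True-score variance = [13.6²·0.71 + 8²·0.85] − 21.76 = 185.722 − 21.76 = 163.962.
Reliability = 163.962 / 227.2 = 0.722.

0.722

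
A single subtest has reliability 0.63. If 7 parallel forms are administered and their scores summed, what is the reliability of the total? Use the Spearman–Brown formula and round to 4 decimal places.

0.9226

ρ_k = kρ / (1 + (k−1)ρ) = 7·0.63 / (1 + 6·0.63) = 4.410 / 4.780 = 0.9226.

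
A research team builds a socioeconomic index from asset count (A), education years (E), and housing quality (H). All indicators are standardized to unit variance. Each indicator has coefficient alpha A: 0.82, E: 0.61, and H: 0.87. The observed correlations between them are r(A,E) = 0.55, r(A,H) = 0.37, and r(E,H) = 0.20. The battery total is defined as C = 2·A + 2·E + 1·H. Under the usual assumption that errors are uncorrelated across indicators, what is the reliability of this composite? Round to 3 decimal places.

0.846

Var(C) = 2² + 2² + 1 + 2·[4·0.55 + 2·0.37 + 2·0.20] = 9 + 6.68 = 15.68.
With uncorrelated errors the cross-covariances are all true-score covariance, so they carry over unchanged; only the diagonal terms shrink to ρᵢσᵢ².
True-score variance = [2²·0.82 + 2²·0.61 + 0.87] + 6.68 = 6.59 + 6.68 = 13.27.
Reliability = 13.27 / 15.68 = 0.846.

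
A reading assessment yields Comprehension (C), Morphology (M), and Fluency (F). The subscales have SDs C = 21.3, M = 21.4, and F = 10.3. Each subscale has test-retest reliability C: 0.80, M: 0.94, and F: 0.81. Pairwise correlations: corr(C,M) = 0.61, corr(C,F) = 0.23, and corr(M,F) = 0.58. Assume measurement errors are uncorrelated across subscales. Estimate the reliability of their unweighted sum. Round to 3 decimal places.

Var(C+M+F) = 21.3² + 21.4² + 10.3² + 2·[21.3·21.4·0.61 + 21.3·10.3·0.23 + 21.4·10.3·0.58] = 1017.74 + 912.707 = 1930.45.
Under uncorrelated errors the observed covariances equal the true-score covariances, so only the own-variance terms attenuate.
True-score variance = [21.3²·0.80 + 21.4²·0.94 + 10.3²·0.81] + 912.707 = 879.367 + 912.707 = 1792.07.
Reliability = 1792.07 / 1930.45 = 0.928.

0.928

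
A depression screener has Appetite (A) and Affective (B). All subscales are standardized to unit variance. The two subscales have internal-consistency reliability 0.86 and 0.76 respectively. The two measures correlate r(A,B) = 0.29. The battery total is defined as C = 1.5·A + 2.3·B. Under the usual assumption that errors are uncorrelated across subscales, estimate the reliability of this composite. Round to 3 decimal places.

Var(C) = 1.5² + 2.3² + 2·[3.45·0.29] = 7.54 + 2.001 = 9.541.
With uncorrelated errors the cross-covariances are all true-score covariance, so they carry over unchanged; only the diagonal terms shrink to ρᵢσᵢ².
True-score variance = [1.5²·0.86 + 2.3²·0.76] + 2.001 = 5.9554 + 2.001 = 7.9564.
Reliability = 7.9564 / 9.541 = 0.834.

0.834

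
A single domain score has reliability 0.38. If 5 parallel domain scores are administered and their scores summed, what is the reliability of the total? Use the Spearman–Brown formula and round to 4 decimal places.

ρ_k = kρ / (1 + (k−1)ρ) = 5·0.38 / (1 + 4·0.38) = 1.900 / 2.520 = 0.7540.

0.7540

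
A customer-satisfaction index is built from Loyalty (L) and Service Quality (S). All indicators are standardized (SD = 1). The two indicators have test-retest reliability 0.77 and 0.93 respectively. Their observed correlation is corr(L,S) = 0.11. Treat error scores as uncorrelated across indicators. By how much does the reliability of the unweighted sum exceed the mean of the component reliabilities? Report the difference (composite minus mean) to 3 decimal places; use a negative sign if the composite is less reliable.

Var(sum) = 2 + 0.22 = 2.22; true-score variance = 1.7 + 0.22 = 1.92; composite reliability = 0.8649.
Mean component reliability = 0.8500.
Difference = 0.8649 − 0.8500 = 0.015.

0.015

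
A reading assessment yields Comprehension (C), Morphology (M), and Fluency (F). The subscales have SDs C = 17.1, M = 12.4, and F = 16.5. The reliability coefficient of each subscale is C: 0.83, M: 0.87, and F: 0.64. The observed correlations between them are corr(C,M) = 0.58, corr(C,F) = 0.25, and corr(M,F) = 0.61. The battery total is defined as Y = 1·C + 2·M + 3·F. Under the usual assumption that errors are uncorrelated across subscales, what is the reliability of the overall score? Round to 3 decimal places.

Var(Y) = 17.1² + 2²·12.4² + 3²·16.5² + 2·[2·17.1·12.4·0.58 + 3·17.1·16.5·0.25 + 6·12.4·16.5·0.61] = 3357.7 + 2412.83 = 5770.53.
With uncorrelated errors the cross-covariances are all true-score covariance, so they carry over unchanged; only the diagonal terms shrink to ρᵢσᵢ².
True-score variance = [17.1²·0.83 + 2²·12.4²·0.87 + 3²·16.5²·0.64] + 2412.83 = 2345.95 + 2412.83 = 4758.77.
Reliability = 4758.77 / 5770.53 = 0.825.

0.825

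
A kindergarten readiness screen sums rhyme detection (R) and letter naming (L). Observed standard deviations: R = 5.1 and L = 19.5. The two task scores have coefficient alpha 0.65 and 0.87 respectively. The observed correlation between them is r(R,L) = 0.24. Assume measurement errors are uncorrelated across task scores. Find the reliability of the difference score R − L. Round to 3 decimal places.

0.837

Var(R−L) = 5.1² + 19.5² − 2·5.1·19.5·0.24 = 406.26 − 47.736 = 358.524.
Because errors are independent across components, Cov(Tᵢ,Tⱼ) = Cov(Xᵢ,Xⱼ); the off-diagonal part of the true-score variance is the same as above.
True-score variance = [5.1²·0.65 + 19.5²·0.87] − 47.736 = 347.724 − 47.736 = 299.988.
Reliability = 299.988 / 358.524 = 0.837.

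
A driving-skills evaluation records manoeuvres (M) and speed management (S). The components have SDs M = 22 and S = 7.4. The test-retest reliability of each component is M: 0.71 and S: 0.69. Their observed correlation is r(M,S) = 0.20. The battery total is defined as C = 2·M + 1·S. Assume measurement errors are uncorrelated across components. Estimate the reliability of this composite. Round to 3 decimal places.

Var(C) = 2²·22² + 7.4² + 2·[2·22·7.4·0.20] = 1990.76 + 130.24 = 2121.
With uncorrelated errors the cross-covariances are all true-score covariance, so they carry over unchanged; only the diagonal terms shrink to ρᵢσᵢ².
True-score variance = [2²·22²·0.71 + 7.4²·0.69] + 130.24 = 1412.34 + 130.24 = 1542.58.
Reliability = 1542.58 / 2121 = 0.727.

0.727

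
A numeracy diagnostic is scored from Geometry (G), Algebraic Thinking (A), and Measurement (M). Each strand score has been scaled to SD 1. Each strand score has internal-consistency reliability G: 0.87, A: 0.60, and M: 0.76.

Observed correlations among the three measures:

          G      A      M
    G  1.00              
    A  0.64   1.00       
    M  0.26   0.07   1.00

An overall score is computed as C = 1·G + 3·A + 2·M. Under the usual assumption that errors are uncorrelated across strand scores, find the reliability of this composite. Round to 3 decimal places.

0.762

Var(C) = 1 + 3² + 2² + 2·[3·0.64 + 2·0.26 + 6·0.07] = 14 + 5.72 = 19.72.
Because errors are independent across components, Cov(Tᵢ,Tⱼ) = Cov(Xᵢ,Xⱼ); the off-diagonal part of the true-score variance is the same as above.
True-score variance = [0.87 + 3²·0.60 + 2²·0.76] + 5.72 = 9.31 + 5.72 = 15.03.
Reliability = 15.03 / 19.72 = 0.762.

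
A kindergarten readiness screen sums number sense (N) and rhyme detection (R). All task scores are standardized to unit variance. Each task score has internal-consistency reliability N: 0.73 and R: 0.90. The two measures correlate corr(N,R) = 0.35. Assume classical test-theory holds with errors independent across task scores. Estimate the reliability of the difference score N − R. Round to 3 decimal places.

0.715

Var(N−R) = 1 + 1 − 2·0.35 = 2 − 0.7 = 1.3.
Because errors are independent across components, Cov(Tᵢ,Tⱼ) = Cov(Xᵢ,Xⱼ); the off-diagonal part of the true-score variance is the same as above.
True-score variance = [0.73 + 0.90] − 0.7 = 1.63 − 0.7 = 0.93.
Reliability = 0.93 / 1.3 = 0.715.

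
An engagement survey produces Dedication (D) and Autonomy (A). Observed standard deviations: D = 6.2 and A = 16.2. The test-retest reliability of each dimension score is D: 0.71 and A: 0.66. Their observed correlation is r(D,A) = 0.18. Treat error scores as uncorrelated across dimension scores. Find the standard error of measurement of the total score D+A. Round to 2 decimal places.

Var(total) = 300.88 + 36.1584 = 337.038.
True-score variance = 200.503 + 36.1584 = 236.661, so reliability = 0.7022.
Error variance = 337.038 − 236.661 = 100.377; SEM = √100.377 = 10.02.

10.02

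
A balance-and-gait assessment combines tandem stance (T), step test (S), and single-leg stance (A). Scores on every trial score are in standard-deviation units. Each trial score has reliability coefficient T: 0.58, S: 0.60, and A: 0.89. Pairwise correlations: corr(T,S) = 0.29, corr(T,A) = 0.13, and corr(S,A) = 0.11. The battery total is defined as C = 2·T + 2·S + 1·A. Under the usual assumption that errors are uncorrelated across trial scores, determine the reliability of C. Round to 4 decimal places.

Var(C) = 2² + 2² + 1 + 2·[4·0.29 + 2·0.13 + 2·0.11] = 9 + 3.28 = 12.28.
With uncorrelated errors the cross-covariances are all true-score covariance, so they carry over unchanged; only the diagonal terms shrink to ρᵢσᵢ².
True-score variance = [2²·0.58 + 2²·0.60 + 0.89] + 3.28 = 5.61 + 3.28 = 8.89.
Reliability = 8.89 / 12.28 = 0.7239.

0.7239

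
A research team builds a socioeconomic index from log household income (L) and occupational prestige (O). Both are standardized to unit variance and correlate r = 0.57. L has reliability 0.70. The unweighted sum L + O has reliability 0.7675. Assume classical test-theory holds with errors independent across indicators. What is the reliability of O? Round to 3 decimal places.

0.570

Var(L+O) = 2 + 2·0.57 = 3.140.
True-score variance = ρ_L + ρ_O + 2·0.57, so 0.7675 = (0.70 + ρ_O + 1.14) / 3.140.
ρ_O = 0.7675·3.140 − 0.70 − 1.14 = 0.570.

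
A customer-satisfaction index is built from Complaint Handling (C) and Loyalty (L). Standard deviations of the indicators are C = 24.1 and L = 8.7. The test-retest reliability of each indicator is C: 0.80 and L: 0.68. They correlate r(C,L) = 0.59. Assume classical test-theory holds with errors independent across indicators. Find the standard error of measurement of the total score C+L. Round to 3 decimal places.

11.848

Var(total) = 656.5 + 247.411 = 903.911.
True-score variance = 516.117 + 247.411 = 763.528, so reliability = 0.8447.
Error variance = 903.911 − 763.528 = 140.383; SEM = √140.383 = 11.848.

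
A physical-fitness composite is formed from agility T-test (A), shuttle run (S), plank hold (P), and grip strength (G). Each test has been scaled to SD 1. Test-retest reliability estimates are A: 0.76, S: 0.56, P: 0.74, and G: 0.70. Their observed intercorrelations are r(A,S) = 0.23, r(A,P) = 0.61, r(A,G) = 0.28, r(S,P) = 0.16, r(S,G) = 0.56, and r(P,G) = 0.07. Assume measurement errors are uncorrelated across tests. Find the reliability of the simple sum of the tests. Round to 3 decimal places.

0.841

Var(A+S+P+G) = 4 + 2·[0.23 + 0.61 + 0.28 + 0.16 + 0.56 + 0.07] = 4 + 3.82 = 7.82.
Under uncorrelated errors the observed covariances equal the true-score covariances, so only the own-variance terms attenuate.
True-score variance = [0.76 + 0.56 + 0.74 + 0.70] + 3.82 = 2.76 + 3.82 = 6.58.
Reliability = 6.58 / 7.82 = 0.841.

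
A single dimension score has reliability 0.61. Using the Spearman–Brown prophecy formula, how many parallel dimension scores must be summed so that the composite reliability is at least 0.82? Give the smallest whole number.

k ≥ ρ*(1−ρ₁)/(ρ₁(1−ρ*)) = 0.82·0.39 / (0.61·0.18) = 2.913.
Smallest integer k = 3.

3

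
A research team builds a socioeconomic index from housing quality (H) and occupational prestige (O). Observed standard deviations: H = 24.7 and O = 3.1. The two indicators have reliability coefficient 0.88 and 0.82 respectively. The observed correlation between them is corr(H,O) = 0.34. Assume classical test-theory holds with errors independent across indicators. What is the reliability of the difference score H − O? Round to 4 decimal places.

0.8680

Var(H−O) = 24.7² + 3.1² − 2·24.7·3.1·0.34 = 619.7 − 52.0676 = 567.632.
Because errors are independent across components, Cov(Tᵢ,Tⱼ) = Cov(Xᵢ,Xⱼ); the off-diagonal part of the true-score variance is the same as above.
True-score variance = [24.7²·0.88 + 3.1²·0.82] − 52.0676 = 544.759 − 52.0676 = 492.692.
Reliability = 492.692 / 567.632 = 0.8680.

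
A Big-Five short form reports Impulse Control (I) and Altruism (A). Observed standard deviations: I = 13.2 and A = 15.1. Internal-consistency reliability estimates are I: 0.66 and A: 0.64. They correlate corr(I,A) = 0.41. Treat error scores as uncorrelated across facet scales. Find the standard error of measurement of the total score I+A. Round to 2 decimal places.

11.89

Var(total) = 402.25 + 163.442 = 565.692.
True-score variance = 260.925 + 163.442 = 424.367, so reliability = 0.7502.
Error variance = 565.692 − 424.367 = 141.325; SEM = √141.325 = 11.89.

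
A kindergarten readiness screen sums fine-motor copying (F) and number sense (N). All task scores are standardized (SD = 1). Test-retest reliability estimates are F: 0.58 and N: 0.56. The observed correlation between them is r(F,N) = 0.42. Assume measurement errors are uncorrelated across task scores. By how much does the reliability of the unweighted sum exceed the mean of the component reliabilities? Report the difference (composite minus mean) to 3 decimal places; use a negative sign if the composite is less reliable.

0.127

Var(sum) = 2 + 0.84 = 2.84; true-score variance = 1.14 + 0.84 = 1.98; composite reliability = 0.6972.
Mean component reliability = 0.5700.
Difference = 0.6972 − 0.5700 = 0.127.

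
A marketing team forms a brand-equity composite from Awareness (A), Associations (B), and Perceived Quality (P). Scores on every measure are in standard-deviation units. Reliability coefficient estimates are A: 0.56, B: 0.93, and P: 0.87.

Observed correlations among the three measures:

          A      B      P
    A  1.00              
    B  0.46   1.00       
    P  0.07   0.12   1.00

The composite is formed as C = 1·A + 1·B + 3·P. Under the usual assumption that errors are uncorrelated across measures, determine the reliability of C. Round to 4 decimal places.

Var(C) = 1 + 1 + 3² + 2·[0.46 + 3·0.07 + 3·0.12] = 11 + 2.06 = 13.06.
Because errors are independent across components, Cov(Tᵢ,Tⱼ) = Cov(Xᵢ,Xⱼ); the off-diagonal part of the true-score variance is the same as above.
True-score variance = [0.56 + 0.93 + 3²·0.87] + 2.06 = 9.32 + 2.06 = 11.38.
Reliability = 11.38 / 13.06 = 0.8714.

0.8714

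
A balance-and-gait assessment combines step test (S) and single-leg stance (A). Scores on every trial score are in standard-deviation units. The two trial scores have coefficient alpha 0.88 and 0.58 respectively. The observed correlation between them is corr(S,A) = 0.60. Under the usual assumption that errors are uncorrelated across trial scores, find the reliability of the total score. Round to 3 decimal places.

0.831

Var(S+A) = 2 + 2·[0.60] = 2 + 1.2 = 3.2.
Because errors are independent across components, Cov(Tᵢ,Tⱼ) = Cov(Xᵢ,Xⱼ); the off-diagonal part of the true-score variance is the same as above.
True-score variance = [0.88 + 0.58] + 1.2 = 1.46 + 1.2 = 2.66.
Reliability = 2.66 / 3.2 = 0.831.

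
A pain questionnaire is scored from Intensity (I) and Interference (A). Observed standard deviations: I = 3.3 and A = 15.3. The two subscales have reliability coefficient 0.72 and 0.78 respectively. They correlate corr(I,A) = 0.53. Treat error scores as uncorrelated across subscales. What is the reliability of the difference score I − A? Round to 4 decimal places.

0.7151

Var(I−A) = 3.3² + 15.3² − 2·3.3·15.3·0.53 = 244.98 − 53.5194 = 191.461.
Because errors are independent across components, Cov(Tᵢ,Tⱼ) = Cov(Xᵢ,Xⱼ); the off-diagonal part of the true-score variance is the same as above.
True-score variance = [3.3²·0.72 + 15.3²·0.78] − 53.5194 = 190.431 − 53.5194 = 136.912.
Reliability = 136.912 / 191.461 = 0.7151.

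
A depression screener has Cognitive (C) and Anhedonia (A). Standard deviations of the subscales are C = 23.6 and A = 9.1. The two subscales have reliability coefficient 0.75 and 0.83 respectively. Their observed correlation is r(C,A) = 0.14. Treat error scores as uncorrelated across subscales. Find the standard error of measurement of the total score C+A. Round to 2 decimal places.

12.38

Var(total) = 639.77 + 60.1328 = 699.903.
True-score variance = 486.452 + 60.1328 = 546.585, so reliability = 0.7809.
Error variance = 699.903 − 546.585 = 153.318; SEM = √153.318 = 12.38.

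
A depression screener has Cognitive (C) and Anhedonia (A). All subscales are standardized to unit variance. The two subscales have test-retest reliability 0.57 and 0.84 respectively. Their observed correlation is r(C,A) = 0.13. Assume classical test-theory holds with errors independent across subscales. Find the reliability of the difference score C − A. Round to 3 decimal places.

Var(C−A) = 1 + 1 − 2·0.13 = 2 − 0.26 = 1.74.
With uncorrelated errors the cross-covariances are all true-score covariance, so they carry over unchanged; only the diagonal terms shrink to ρᵢσᵢ².
True-score variance = [0.57 + 0.84] − 0.26 = 1.41 − 0.26 = 1.15.
Reliability = 1.15 / 1.74 = 0.661.

0.661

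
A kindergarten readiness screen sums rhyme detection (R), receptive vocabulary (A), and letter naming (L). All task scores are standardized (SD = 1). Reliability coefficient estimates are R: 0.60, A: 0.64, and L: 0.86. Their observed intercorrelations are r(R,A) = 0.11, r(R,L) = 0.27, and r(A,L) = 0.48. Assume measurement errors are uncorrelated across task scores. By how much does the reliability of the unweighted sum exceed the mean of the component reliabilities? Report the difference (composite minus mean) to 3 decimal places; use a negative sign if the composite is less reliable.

0.109

Var(sum) = 3 + 1.72 = 4.72; true-score variance = 2.1 + 1.72 = 3.82; composite reliability = 0.8093.
Mean component reliability = 0.7000.
Difference = 0.8093 − 0.7000 = 0.109.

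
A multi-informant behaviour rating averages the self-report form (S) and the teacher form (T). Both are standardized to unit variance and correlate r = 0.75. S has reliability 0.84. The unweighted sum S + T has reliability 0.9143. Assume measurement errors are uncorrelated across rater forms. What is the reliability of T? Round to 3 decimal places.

Var(S+T) = 2 + 2·0.75 = 3.500.
True-score variance = ρ_S + ρ_T + 2·0.75, so 0.9143 = (0.84 + ρ_T + 1.50) / 3.500.
ρ_T = 0.9143·3.500 − 0.84 − 1.50 = 0.860.

0.860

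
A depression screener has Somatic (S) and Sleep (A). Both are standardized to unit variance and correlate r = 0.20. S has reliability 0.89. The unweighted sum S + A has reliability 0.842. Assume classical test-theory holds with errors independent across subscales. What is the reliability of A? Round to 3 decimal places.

0.731

Var(S+A) = 2 + 2·0.20 = 2.400.
True-score variance = ρ_S + ρ_A + 2·0.20, so 0.842 = (0.89 + ρ_A + 0.40) / 2.400.
ρ_A = 0.842·2.400 − 0.89 − 0.40 = 0.731.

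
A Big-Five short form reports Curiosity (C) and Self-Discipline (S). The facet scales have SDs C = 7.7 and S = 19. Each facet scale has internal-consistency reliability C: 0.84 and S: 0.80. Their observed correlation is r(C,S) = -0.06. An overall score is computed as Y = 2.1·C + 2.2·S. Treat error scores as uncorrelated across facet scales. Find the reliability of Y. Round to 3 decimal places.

Var(Y) = 2.1²·7.7² + 2.2²·19² + 2·[4.62·7.7·19·(-0.06)] = 2008.71 − 81.1087 = 1927.6.
Under uncorrelated errors the observed covariances equal the true-score covariances, so only the own-variance terms attenuate.
True-score variance = [2.1²·7.7²·0.84 + 2.2²·19²·0.80] − 81.1087 = 1617.43 − 81.1087 = 1536.32.
Reliability = 1536.32 / 1927.6 = 0.797.

0.797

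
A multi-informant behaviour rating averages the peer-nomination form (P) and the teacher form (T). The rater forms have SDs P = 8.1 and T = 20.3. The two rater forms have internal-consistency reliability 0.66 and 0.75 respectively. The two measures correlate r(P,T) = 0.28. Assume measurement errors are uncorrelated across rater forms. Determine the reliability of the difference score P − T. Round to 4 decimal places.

0.6750

Var(P−T) = 8.1² + 20.3² − 2·8.1·20.3·0.28 = 477.7 − 92.0808 = 385.619.
Because errors are independent across components, Cov(Tᵢ,Tⱼ) = Cov(Xᵢ,Xⱼ); the off-diagonal part of the true-score variance is the same as above.
True-score variance = [8.1²·0.66 + 20.3²·0.75] − 92.0808 = 352.37 − 92.0808 = 260.289.
Reliability = 260.289 / 385.619 = 0.6750.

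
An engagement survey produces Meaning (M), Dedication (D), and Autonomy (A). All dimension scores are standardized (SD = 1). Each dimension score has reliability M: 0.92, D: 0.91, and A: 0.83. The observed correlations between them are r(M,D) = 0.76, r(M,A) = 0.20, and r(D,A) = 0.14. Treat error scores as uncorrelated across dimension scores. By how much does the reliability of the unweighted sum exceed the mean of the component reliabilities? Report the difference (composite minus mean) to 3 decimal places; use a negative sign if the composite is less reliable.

Var(sum) = 3 + 2.2 = 5.2; true-score variance = 2.66 + 2.2 = 4.86; composite reliability = 0.9346.
Mean component reliability = 0.8867.
Difference = 0.9346 − 0.8867 = 0.048.

0.048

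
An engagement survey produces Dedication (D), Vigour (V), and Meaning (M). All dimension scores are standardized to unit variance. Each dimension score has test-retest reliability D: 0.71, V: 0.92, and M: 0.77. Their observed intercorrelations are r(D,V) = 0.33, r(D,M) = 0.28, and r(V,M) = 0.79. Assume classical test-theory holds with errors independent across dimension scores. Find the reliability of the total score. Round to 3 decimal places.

0.897

Var(D+V+M) = 3 + 2·[0.33 + 0.28 + 0.79] = 3 + 2.8 = 5.8.
Under uncorrelated errors the observed covariances equal the true-score covariances, so only the own-variance terms attenuate.
True-score variance = [0.71 + 0.92 + 0.77] + 2.8 = 2.4 + 2.8 = 5.2.
Reliability = 5.2 / 5.8 = 0.897.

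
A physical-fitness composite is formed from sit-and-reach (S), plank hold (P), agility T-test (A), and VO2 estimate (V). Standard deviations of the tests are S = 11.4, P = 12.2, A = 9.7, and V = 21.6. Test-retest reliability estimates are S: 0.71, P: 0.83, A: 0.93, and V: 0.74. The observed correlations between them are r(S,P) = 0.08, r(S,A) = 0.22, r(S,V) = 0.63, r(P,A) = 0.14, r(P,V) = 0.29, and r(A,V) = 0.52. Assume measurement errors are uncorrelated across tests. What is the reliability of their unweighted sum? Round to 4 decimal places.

Var(S+P+A+V) = 11.4² + 12.2² + 9.7² + 21.6² + 2·[11.4·12.2·0.08 + 11.4·9.7·0.22 + 11.4·21.6·0.63 + 12.2·9.7·0.14 + 12.2·21.6·0.29 + 9.7·21.6·0.52] = 839.45 + 785.048 = 1624.5.
Because errors are independent across components, Cov(Tᵢ,Tⱼ) = Cov(Xᵢ,Xⱼ); the off-diagonal part of the true-score variance is the same as above.
True-score variance = [11.4²·0.71 + 12.2²·0.83 + 9.7²·0.93 + 21.6²·0.74] + 785.048 = 648.567 + 785.048 = 1433.61.
Reliability = 1433.61 / 1624.5 = 0.8825.

0.8825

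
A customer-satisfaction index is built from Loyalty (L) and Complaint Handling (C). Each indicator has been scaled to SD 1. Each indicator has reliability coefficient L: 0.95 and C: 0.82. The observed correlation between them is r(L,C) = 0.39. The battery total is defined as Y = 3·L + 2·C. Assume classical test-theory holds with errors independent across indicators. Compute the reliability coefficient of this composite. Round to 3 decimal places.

0.934

Var(Y) = 3² + 2² + 2·[6·0.39] = 13 + 4.68 = 17.68.
Because errors are independent across components, Cov(Tᵢ,Tⱼ) = Cov(Xᵢ,Xⱼ); the off-diagonal part of the true-score variance is the same as above.
True-score variance = [3²·0.95 + 2²·0.82] + 4.68 = 11.83 + 4.68 = 16.51.
Reliability = 16.51 / 17.68 = 0.934.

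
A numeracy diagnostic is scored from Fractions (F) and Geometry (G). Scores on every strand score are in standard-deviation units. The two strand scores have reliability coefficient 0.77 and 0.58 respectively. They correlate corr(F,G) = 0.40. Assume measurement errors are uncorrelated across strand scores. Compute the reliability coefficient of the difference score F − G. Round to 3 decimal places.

Var(F−G) = 1 + 1 − 2·0.40 = 2 − 0.8 = 1.2.
Under uncorrelated errors the observed covariances equal the true-score covariances, so only the own-variance terms attenuate.
True-score variance = [0.77 + 0.58] − 0.8 = 1.35 − 0.8 = 0.55.
Reliability = 0.55 / 1.2 = 0.458.

0.458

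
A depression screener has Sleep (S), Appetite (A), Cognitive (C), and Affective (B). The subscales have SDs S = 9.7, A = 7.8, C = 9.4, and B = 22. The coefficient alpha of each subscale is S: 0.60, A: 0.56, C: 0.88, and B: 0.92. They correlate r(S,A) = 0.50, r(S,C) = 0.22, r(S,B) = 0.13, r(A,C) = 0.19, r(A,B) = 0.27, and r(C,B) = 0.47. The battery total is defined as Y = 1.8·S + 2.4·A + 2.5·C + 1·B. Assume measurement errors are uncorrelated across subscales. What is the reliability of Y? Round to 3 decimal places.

Var(Y) = 1.8²·9.7² + 2.4²·7.8² + 2.5²·9.4² + 22² + 2·[4.32·9.7·7.8·0.50 + 4.5·9.7·9.4·0.22 + 1.8·9.7·22·0.13 + 6·7.8·9.4·0.19 + 2.4·7.8·22·0.27 + 2.5·9.4·22·0.47] = 1691.54 + 1482.8 = 3174.34.
Because errors are independent across components, Cov(Tᵢ,Tⱼ) = Cov(Xᵢ,Xⱼ); the off-diagonal part of the true-score variance is the same as above.
True-score variance = [1.8²·9.7²·0.60 + 2.4²·7.8²·0.56 + 2.5²·9.4²·0.88 + 22²·0.92] + 1482.8 = 1310.42 + 1482.8 = 2793.22.
Reliability = 2793.22 / 3174.34 = 0.880.

0.880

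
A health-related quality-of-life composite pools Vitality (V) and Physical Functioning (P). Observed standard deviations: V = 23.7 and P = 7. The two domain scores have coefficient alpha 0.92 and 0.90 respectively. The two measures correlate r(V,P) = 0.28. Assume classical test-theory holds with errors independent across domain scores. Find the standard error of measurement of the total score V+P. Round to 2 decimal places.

7.06

Var(total) = 610.69 + 92.904 = 703.594.
True-score variance = 560.855 + 92.904 = 653.759, so reliability = 0.9292.
Error variance = 703.594 − 653.759 = 49.8352; SEM = √49.8352 = 7.06.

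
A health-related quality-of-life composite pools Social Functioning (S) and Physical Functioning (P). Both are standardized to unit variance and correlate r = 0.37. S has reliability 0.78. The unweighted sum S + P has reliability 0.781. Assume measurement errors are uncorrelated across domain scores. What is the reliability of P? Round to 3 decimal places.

0.620

Var(S+P) = 2 + 2·0.37 = 2.740.
True-score variance = ρ_S + ρ_P + 2·0.37, so 0.781 = (0.78 + ρ_P + 0.74) / 2.740.
ρ_P = 0.781·2.740 − 0.78 − 0.74 = 0.620.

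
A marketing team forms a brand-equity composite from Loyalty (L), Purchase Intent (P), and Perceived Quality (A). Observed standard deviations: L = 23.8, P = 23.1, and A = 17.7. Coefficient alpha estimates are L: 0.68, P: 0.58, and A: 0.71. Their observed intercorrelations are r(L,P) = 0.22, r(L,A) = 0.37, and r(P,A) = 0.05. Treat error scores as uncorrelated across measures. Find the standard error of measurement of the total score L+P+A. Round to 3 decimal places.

Var(total) = 1413.34 + 594.523 = 2007.86.
True-score variance = 917.109 + 594.523 = 1511.63, so reliability = 0.7529.
Error variance = 2007.86 − 1511.63 = 496.231; SEM = √496.231 = 22.276.

22.276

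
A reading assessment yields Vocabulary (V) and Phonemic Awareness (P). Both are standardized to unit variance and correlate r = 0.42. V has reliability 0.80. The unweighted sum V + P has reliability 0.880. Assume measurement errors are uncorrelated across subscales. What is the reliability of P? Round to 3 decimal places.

Var(V+P) = 2 + 2·0.42 = 2.840.
True-score variance = ρ_V + ρ_P + 2·0.42, so 0.880 = (0.80 + ρ_P + 0.84) / 2.840.
ρ_P = 0.880·2.840 − 0.80 − 0.84 = 0.859.

0.859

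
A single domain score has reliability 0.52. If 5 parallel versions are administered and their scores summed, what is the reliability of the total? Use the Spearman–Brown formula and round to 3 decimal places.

0.844

ρ_k = kρ / (1 + (k−1)ρ) = 5·0.52 / (1 + 4·0.52) = 2.600 / 3.080 = 0.844.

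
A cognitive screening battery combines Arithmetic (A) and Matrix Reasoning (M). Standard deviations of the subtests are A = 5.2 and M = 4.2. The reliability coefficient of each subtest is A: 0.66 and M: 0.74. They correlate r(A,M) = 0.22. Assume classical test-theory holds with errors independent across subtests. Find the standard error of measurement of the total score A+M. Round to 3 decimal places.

Var(total) = 44.68 + 9.6096 = 54.2896.
True-score variance = 30.9 + 9.6096 = 40.5096, so reliability = 0.7462.
Error variance = 54.2896 − 40.5096 = 13.78; SEM = √13.78 = 3.712.

3.712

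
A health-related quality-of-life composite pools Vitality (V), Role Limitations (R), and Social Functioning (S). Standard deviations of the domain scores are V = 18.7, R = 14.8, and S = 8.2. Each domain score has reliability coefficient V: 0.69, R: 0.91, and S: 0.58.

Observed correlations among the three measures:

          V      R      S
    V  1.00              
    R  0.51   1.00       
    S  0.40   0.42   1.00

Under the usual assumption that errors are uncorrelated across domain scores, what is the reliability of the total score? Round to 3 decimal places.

Var(V+R+S) = 18.7² + 14.8² + 8.2² + 2·[18.7·14.8·0.51 + 18.7·8.2·0.40 + 14.8·8.2·0.42] = 635.97 + 506.91 = 1142.88.
Because errors are independent across components, Cov(Tᵢ,Tⱼ) = Cov(Xᵢ,Xⱼ); the off-diagonal part of the true-score variance is the same as above.
True-score variance = [18.7²·0.69 + 14.8²·0.91 + 8.2²·0.58] + 506.91 = 479.612 + 506.91 = 986.521.
Reliability = 986.521 / 1142.88 = 0.863.

0.863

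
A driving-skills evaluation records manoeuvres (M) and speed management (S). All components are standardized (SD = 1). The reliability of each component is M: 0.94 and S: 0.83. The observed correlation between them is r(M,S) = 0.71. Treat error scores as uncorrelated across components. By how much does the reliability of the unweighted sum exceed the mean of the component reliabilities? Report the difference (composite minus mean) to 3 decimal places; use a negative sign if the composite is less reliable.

0.048

Var(sum) = 2 + 1.42 = 3.42; true-score variance = 1.77 + 1.42 = 3.19; composite reliability = 0.9327.
Mean component reliability = 0.8850.
Difference = 0.9327 − 0.8850 = 0.048.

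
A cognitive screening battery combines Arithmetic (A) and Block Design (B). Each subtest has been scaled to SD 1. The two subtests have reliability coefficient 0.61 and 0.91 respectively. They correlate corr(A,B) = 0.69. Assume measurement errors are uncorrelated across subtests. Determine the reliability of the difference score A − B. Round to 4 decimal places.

Var(A−B) = 1 + 1 − 2·0.69 = 2 − 1.38 = 0.62.
With uncorrelated errors the cross-covariances are all true-score covariance, so they carry over unchanged; only the diagonal terms shrink to ρᵢσᵢ².
True-score variance = [0.61 + 0.91] − 1.38 = 1.52 − 1.38 = 0.14.
Reliability = 0.14 / 0.62 = 0.2258.

0.2258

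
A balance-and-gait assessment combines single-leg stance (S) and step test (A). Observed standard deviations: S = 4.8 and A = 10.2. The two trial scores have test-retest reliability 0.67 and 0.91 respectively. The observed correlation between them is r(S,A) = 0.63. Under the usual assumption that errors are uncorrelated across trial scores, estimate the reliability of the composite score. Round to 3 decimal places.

0.910

Var(S+A) = 4.8² + 10.2² + 2·[4.8·10.2·0.63] = 127.08 + 61.6896 = 188.77.
Under uncorrelated errors the observed covariances equal the true-score covariances, so only the own-variance terms attenuate.
True-score variance = [4.8²·0.67 + 10.2²·0.91] + 61.6896 = 110.113 + 61.6896 = 171.803.
Reliability = 171.803 / 188.77 = 0.910.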